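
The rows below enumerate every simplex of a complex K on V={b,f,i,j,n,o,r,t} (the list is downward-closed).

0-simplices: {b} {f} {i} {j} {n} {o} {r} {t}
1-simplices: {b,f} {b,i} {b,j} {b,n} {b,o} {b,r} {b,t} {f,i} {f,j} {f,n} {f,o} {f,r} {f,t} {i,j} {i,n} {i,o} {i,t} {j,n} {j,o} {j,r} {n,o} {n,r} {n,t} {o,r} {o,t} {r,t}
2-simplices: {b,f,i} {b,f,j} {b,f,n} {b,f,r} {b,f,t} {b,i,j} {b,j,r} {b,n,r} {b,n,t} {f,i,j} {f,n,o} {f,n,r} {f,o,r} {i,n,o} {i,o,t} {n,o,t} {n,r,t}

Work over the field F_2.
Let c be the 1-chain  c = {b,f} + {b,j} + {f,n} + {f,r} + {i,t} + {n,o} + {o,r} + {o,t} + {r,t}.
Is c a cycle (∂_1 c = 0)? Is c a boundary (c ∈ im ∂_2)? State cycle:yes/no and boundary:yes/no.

cycle:no boundary:no

n_0=8 n_1=26 n_2=17  [Z2]
∂1: piv[bf,bi,bj,bn,bo,br,bt] rk=7  ker:fi,fj,fn,fo,fr,ft,ij,in,io,it,jn,jo,jr,no,nr,nt,or,ot,rt
∂2: piv[bfi,bfj,bfn,bfr,bft,bij,bjr,bnr,bnt,fno,for,ino,iot,not,nrt] rk=15  ker:fij,fnr
∂1c = {f} + {i} + {j} + {o} + {r} + {t}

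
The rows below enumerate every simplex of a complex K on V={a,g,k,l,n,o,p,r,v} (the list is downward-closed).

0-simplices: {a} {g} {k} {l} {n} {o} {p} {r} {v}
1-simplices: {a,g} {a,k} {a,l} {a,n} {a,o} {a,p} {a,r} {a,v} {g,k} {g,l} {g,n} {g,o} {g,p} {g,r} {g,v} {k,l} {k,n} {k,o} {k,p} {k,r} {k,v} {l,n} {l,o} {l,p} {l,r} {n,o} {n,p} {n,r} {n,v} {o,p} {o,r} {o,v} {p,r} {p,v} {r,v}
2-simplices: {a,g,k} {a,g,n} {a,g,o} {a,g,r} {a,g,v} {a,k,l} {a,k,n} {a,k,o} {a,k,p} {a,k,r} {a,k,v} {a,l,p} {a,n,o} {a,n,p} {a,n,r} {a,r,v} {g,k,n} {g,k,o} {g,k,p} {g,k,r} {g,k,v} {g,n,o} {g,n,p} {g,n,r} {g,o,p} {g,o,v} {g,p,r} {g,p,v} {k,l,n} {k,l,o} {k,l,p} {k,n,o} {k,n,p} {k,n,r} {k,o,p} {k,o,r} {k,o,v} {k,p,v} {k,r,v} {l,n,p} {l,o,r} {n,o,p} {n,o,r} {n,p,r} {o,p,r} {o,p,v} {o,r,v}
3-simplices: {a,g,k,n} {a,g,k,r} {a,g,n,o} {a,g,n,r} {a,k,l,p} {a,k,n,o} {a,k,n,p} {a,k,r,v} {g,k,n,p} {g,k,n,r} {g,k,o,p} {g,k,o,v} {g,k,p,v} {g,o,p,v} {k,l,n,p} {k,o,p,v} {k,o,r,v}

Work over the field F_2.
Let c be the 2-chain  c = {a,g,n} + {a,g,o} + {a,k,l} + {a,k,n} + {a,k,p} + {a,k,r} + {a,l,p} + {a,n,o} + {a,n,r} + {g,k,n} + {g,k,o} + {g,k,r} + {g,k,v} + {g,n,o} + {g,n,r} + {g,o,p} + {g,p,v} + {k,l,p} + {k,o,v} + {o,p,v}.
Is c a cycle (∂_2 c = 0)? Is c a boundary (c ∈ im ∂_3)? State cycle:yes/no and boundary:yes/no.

cycle:yes boundary:yes

n_0=9 n_1=35 n_2=47 n_3=17  [Z2]
∂1: piv[ag,ak,al,an,ao,ap,ar,av] rk=8  ker:gk,gl,gn,go,gp,gr,gv,kl,kn,ko,kp,kr,kv,ln,lo,lp,lr,no,np,nr,nv,op,or,ov,pr,pv,rv
∂2: piv[agk,agn,ago,agr,agv,akl,akn,ako,akp,akr,akv,alp,ano,anp,anr,arv,gkp,gop,gov,gpr,gpv,kln,klo,kor,lor] rk=25  ker:gkn,gko,gkr,gkv,gno,gnp,gnr,klp,kno,knp,knr,kop,kov,kpv,krv,lnp,nop,nor,npr,opr,opv,orv
∂3: piv[agkn,agkr,agno,agnr,aklp,akno,aknp,akrv,gknp,gknr,gkop,gkov,gkpv,gopv,klnp,korv] rk=16  ker:kopv
∂2c = 0
c vs im∂3: reduces to 0 ⇒ boundary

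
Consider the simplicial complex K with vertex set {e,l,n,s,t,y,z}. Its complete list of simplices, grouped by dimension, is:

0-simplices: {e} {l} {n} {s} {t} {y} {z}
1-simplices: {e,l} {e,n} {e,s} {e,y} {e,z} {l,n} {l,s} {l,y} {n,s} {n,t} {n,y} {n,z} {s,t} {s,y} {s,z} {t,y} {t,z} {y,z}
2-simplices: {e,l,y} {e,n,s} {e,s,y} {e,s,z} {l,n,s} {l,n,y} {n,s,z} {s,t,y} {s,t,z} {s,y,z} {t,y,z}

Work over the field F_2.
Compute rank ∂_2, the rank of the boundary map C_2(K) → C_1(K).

n_0=7 n_1=18 n_2=11  [Z2]
∂1: piv[el,en,es,ey,ez,nt] rk=6  ker:ln,ls,ly,ns,ny,nz,st,sy,sz,ty,tz,yz
∂2: piv[ely,ens,esy,esz,lns,lny,nsz,sty,stz,syz] rk=10  ker:tyz
rk∂_2=10

rank∂_2=10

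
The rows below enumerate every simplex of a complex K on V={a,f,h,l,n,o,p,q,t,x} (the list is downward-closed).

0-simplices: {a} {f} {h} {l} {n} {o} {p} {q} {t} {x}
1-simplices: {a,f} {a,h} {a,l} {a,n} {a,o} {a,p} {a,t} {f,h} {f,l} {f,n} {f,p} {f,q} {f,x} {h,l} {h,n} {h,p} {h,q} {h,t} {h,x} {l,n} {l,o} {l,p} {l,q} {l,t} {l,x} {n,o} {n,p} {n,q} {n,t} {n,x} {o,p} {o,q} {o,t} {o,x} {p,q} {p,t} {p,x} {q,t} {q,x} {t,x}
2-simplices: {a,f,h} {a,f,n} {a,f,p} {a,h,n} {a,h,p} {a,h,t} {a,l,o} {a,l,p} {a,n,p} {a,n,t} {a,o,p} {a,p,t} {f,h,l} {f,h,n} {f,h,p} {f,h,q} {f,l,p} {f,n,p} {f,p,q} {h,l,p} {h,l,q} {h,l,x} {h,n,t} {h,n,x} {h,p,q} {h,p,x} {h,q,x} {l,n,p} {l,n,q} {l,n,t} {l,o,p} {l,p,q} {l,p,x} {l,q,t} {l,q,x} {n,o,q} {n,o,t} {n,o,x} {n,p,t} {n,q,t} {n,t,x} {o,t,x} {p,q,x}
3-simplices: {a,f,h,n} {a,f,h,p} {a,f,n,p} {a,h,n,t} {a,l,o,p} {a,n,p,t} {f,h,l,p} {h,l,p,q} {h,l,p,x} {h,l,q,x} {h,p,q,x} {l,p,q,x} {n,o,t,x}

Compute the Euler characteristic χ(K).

n_0=10 n_1=40 n_2=43 n_3=13
χ=+10−40+43−13=0

χ(K)=0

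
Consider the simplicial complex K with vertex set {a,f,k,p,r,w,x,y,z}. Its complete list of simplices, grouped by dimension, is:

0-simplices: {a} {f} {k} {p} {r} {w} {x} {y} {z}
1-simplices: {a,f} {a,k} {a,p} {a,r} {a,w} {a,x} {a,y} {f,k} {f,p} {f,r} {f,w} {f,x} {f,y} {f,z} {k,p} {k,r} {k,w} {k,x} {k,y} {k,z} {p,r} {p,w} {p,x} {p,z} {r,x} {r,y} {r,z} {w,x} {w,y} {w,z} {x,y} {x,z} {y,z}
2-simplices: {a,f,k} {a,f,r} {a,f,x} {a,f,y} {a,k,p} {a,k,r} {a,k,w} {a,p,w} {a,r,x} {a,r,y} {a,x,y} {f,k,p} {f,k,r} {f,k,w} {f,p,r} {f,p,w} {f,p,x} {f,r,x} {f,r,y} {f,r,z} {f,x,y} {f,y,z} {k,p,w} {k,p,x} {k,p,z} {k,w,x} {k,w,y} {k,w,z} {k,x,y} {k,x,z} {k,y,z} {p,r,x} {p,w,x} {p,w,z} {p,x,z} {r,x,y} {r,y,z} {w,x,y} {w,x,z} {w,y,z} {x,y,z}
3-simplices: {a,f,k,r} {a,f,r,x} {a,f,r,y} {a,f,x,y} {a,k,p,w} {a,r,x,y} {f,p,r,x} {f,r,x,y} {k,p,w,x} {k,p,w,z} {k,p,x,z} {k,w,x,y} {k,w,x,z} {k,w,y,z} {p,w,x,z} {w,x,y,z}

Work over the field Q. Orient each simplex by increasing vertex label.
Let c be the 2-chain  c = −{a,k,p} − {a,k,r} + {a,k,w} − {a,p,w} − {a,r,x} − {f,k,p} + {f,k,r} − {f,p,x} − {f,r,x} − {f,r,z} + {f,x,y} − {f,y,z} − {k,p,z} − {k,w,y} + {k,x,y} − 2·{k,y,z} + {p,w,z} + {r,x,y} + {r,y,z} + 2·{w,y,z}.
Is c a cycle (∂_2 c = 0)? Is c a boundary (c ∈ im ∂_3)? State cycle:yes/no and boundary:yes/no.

n_0=9 n_1=33 n_2=41 n_3=16  [Q]
∂1: piv[af,ak,ap,ar,aw,ax,ay,fz] rk=8  ker:fk,fp,fr,fw,fx,fy,kp,kr,kw,kx,ky,kz,pr,pw,px,pz,rx,ry,rz,wx,wy,wz,xy,xz,yz
∂2: piv[afk,afr,afx,afy,akp,akr,akw,apw,arx,ary,axy,fkp,fkw,fpr,fpx,frz,fyz,kpx,kpz,kwx,kwy,kwz,kxy,kxz,kyz] rk=25  ker:fkr,fpw,frx,fry,fxy,kpw,prx,pwx,pwz,pxz,rxy,ryz,wxy,wxz,wyz,xyz
∂3: piv[afkr,afrx,afry,afxy,akpw,arxy,fprx,kpwx,kpwz,kpxz,kwxy,kwxz,kwyz,wxyz] rk=14  ker:frxy,pwxz
∂2c = −{a,k} + {a,x} − 3·{f,r} + 3·{f,x} − 2·{f,y} + 2·{f,z} − 3·{k,p} + {k,x} − 2·{k,y} + 3·{k,z} − {p,x} − 2·{p,z} − {r,x} − 2·{r,z} + {w,y} − {w,z} + 3·{x,y}

cycle:no boundary:no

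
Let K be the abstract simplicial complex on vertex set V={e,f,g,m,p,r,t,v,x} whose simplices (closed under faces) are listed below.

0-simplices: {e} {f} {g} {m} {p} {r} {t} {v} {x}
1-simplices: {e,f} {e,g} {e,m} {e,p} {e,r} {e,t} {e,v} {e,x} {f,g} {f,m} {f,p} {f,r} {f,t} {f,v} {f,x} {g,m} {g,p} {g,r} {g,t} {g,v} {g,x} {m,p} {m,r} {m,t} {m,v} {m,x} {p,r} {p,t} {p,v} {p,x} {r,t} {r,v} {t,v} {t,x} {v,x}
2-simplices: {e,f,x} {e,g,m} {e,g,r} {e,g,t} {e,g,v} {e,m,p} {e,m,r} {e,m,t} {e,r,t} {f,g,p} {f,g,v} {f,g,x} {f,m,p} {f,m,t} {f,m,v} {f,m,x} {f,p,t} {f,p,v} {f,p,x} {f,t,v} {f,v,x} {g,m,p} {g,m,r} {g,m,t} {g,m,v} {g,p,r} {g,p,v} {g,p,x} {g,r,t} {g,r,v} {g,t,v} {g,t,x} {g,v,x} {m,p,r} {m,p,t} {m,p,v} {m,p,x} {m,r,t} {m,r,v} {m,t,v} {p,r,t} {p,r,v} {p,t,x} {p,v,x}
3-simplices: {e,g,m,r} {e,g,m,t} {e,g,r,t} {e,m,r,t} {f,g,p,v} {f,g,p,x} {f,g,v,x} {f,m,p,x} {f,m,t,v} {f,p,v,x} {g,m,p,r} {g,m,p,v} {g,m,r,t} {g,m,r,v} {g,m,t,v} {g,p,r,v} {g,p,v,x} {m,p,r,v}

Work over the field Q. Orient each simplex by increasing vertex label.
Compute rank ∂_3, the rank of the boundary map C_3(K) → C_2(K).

n_0=9 n_1=35 n_2=44 n_3=18  [Q]
∂1: piv[ef,eg,em,ep,er,et,ev,ex] rk=8  ker:fg,fm,fp,fr,ft,fv,fx,gm,gp,gr,gt,gv,gx,mp,mr,mt,mv,mx,pr,pt,pv,px,rt,rv,tv,tx,vx
∂2: piv[efx,egm,egr,egt,egv,emp,emr,emt,ert,fgp,fgv,fgx,fmp,fmt,fmv,fmx,fpt,fpv,fpx,ftv,fvx,gmp,gpr,grv,gtx] rk=25  ker:gmr,gmt,gmv,gpv,gpx,grt,gtv,gvx,mpr,mpt,mpv,mpx,mrt,mrv,mtv,prt,prv,ptx,pvx
∂3: piv[egmr,egmt,egrt,emrt,fgpv,fgpx,fgvx,fmpx,fmtv,fpvx,gmpr,gmpv,gmrv,gmtv,gprv] rk=15  ker:gmrt,gpvx,mprv
rk∂_3=15

rank∂_3=15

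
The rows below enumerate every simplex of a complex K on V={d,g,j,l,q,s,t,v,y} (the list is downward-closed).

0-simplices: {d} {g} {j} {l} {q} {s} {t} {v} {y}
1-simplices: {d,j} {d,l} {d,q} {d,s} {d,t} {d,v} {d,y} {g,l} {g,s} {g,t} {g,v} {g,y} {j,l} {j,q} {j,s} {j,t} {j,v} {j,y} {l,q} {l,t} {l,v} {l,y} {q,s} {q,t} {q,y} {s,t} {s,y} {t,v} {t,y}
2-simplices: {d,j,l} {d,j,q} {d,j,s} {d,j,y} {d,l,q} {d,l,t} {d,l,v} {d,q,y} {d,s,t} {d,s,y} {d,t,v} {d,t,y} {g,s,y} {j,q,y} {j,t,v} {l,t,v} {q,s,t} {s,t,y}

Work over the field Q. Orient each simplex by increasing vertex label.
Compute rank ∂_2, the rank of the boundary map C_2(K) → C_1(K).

rank∂_2=15

n_0=9 n_1=29 n_2=18  [Q]
∂1: piv[dj,dl,dq,ds,dt,dv,dy,gl] rk=8  ker:gs,gt,gv,gy,jl,jq,js,jt,jv,jy,lq,lt,lv,ly,qs,qt,qy,st,sy,tv,ty
∂2: piv[djl,djq,djs,djy,dlq,dlt,dlv,dqy,dst,dsy,dtv,dty,gsy,jtv,qst] rk=15  ker:jqy,ltv,sty
rk∂_2=15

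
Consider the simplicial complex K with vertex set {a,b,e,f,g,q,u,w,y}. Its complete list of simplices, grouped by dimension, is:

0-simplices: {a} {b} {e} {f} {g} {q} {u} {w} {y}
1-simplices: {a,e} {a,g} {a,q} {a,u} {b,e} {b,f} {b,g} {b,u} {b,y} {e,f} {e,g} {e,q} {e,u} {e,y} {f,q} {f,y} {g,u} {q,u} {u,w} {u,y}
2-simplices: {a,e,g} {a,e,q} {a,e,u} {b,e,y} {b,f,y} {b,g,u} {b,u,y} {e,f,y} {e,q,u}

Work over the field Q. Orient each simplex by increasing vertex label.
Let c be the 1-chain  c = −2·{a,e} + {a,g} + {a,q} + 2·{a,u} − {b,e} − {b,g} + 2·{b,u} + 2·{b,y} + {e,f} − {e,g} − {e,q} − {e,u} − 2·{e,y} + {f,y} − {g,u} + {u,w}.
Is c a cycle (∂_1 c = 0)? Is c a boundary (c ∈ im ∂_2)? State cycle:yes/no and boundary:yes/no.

n_0=9 n_1=20 n_2=9  [Q]
∂1: piv[ae,ag,aq,au,be,bf,by,uw] rk=8  ker:bg,bu,ef,eg,eq,eu,ey,fq,fy,gu,qu,uy
∂2: piv[aeg,aeq,aeu,bey,bfy,bgu,buy,efy,equ] rk=9
∂1c = −2·{a} − 2·{b} + {e} + {u} + {w} + {y}

cycle:no boundary:no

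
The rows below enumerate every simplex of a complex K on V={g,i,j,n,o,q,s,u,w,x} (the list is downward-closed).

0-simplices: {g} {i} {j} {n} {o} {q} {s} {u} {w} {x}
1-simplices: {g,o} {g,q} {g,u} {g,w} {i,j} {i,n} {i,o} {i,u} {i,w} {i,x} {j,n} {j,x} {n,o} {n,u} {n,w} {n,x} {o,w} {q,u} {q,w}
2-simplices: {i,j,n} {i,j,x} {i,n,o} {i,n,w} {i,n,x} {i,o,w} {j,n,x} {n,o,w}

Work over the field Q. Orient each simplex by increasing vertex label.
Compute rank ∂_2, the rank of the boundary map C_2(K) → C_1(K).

rank∂_2=6

n_0=10 n_1=19 n_2=8  [Q]
∂1: piv[go,gq,gu,gw,ij,in,io,ix] rk=8  ker:iu,iw,jn,jx,no,nu,nw,nx,ow,qu,qw
∂2: piv[ijn,ijx,ino,inw,inx,iow] rk=6  ker:jnx,now
rk∂_2=6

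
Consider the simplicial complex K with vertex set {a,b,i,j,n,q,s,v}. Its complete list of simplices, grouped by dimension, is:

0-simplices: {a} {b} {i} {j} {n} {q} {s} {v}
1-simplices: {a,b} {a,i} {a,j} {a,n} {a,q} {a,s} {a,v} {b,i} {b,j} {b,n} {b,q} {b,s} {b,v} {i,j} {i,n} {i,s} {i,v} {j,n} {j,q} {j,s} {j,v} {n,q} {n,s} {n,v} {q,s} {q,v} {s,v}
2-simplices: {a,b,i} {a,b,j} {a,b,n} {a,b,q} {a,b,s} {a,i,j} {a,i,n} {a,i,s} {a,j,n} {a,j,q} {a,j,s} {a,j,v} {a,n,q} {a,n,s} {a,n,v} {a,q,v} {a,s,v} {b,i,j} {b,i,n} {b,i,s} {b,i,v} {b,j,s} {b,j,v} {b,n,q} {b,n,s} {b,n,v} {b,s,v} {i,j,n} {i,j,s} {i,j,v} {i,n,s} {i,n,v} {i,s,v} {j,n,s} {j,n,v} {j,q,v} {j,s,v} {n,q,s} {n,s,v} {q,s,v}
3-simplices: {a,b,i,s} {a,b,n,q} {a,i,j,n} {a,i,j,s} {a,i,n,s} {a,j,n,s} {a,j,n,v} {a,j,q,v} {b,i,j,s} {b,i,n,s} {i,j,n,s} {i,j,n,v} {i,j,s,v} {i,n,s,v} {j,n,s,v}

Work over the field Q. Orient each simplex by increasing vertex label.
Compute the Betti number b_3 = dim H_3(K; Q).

n_0=8 n_1=27 n_2=40 n_3=15  [Q]
∂1: piv[ab,ai,aj,an,aq,as,av] rk=7  ker:bi,bj,bn,bq,bs,bv,ij,in,is,iv,jn,jq,js,jv,nq,ns,nv,qs,qv,sv
∂2: piv[abi,abj,abn,abq,abs,aij,ain,ais,ajn,ajq,ajs,ajv,anq,ans,anv,aqv,asv,biv,bjv,nqs] rk=20  ker:bij,bin,bis,bjs,bnq,bns,bnv,bsv,ijn,ijs,ijv,ins,inv,isv,jns,jnv,jqv,jsv,nsv,qsv
∂3: piv[abis,abnq,aijn,aijs,ains,ajns,ajnv,ajqv,bijs,bins,ijnv,ijsv,insv] rk=13  ker:ijns,jnsv
b_3=(15−13)−0=2

b_3=2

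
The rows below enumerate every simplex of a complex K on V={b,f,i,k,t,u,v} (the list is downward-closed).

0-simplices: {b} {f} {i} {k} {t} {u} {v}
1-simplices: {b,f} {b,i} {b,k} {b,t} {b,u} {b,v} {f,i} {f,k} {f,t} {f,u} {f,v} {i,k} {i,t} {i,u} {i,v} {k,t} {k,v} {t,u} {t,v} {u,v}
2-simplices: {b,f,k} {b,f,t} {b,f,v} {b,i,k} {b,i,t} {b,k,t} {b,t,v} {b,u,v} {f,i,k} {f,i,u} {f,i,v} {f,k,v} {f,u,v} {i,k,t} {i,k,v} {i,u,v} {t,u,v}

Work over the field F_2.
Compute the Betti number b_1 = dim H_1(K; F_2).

b_1=0

n_0=7 n_1=20 n_2=17  [Z2]
∂1: piv[bf,bi,bk,bt,bu,bv] rk=6  ker:fi,fk,ft,fu,fv,ik,it,iu,iv,kt,kv,tu,tv,uv
∂2: piv[bfk,bft,bfv,bik,bit,bkt,btv,buv,fik,fiu,fiv,fkv,fuv,tuv] rk=14  ker:ikt,ikv,iuv
b_1=(20−6)−14=0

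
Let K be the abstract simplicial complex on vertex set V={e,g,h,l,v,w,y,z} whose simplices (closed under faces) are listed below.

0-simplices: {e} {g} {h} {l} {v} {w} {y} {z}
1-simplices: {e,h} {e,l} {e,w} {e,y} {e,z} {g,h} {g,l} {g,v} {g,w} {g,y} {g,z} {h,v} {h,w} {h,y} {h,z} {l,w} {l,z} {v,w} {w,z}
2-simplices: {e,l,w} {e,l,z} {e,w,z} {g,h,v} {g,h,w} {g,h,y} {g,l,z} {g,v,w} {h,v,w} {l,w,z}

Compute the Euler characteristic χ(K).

n_0=8 n_1=19 n_2=10
χ=+8−19+10=-1

χ(K)=-1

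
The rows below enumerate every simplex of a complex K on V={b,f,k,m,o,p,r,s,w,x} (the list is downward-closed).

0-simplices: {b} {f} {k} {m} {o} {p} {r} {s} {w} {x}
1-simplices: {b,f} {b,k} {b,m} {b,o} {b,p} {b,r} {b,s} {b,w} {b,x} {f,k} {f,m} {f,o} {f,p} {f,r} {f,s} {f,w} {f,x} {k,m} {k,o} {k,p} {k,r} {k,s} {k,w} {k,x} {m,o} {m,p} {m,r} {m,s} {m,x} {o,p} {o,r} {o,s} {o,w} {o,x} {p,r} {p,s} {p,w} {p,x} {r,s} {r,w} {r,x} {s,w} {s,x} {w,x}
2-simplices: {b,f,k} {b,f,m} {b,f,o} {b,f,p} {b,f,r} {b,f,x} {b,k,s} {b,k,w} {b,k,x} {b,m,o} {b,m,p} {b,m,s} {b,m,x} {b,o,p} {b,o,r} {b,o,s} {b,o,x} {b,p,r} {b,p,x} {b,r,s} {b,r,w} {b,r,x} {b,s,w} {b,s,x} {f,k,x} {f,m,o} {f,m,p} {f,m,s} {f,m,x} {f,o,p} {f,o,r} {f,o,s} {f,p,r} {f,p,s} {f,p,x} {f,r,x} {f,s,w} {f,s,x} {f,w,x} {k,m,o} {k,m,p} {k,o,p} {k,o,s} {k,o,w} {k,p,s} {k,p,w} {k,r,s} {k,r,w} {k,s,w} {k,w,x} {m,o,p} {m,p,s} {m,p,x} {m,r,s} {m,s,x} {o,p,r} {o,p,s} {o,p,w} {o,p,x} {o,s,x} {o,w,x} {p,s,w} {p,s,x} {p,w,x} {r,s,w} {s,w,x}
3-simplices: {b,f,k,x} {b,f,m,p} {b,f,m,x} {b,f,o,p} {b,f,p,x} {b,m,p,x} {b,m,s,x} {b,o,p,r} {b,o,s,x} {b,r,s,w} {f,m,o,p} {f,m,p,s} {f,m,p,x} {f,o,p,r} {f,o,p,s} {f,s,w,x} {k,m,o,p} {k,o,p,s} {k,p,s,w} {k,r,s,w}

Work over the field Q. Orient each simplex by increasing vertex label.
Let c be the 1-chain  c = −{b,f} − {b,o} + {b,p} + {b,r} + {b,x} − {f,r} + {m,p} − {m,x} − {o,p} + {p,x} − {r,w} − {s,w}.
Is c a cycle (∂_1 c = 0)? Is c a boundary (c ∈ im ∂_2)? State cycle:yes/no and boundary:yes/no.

n_0=10 n_1=44 n_2=66 n_3=20  [Q]
∂1: piv[bf,bk,bm,bo,bp,br,bs,bw,bx] rk=9  ker:fk,fm,fo,fp,fr,fs,fw,fx,km,ko,kp,kr,ks,kw,kx,mo,mp,mr,ms,mx,op,or,os,ow,ox,pr,ps,pw,px,rs,rw,rx,sw,sx,wx
∂2: piv[bfk,bfm,bfo,bfp,bfr,bfx,bks,bkw,bkx,bmo,bmp,bms,bmx,bop,bor,bos,box,bpr,bpx,brs,brw,brx,bsw,bsx,fms,fps,fsw,fwx,kmo,kmp,kos,kow,kpw,krs,mrs] rk=35  ker:fkx,fmo,fmp,fmx,fop,for,fos,fpr,fpx,frx,fsx,kop,kps,krw,ksw,kwx,mop,mps,mpx,msx,opr,ops,opw,opx,osx,owx,psw,psx,pwx,rsw,swx
∂3: piv[bfkx,bfmp,bfmx,bfop,bfpx,bmpx,bmsx,bopr,bosx,brsw,fmop,fmps,fopr,fops,fswx,kmop,kops,kpsw,krsw] rk=19  ker:fmpx
∂1c = −{b} + {r} + {s} − 2·{w} + {x}

cycle:no boundary:no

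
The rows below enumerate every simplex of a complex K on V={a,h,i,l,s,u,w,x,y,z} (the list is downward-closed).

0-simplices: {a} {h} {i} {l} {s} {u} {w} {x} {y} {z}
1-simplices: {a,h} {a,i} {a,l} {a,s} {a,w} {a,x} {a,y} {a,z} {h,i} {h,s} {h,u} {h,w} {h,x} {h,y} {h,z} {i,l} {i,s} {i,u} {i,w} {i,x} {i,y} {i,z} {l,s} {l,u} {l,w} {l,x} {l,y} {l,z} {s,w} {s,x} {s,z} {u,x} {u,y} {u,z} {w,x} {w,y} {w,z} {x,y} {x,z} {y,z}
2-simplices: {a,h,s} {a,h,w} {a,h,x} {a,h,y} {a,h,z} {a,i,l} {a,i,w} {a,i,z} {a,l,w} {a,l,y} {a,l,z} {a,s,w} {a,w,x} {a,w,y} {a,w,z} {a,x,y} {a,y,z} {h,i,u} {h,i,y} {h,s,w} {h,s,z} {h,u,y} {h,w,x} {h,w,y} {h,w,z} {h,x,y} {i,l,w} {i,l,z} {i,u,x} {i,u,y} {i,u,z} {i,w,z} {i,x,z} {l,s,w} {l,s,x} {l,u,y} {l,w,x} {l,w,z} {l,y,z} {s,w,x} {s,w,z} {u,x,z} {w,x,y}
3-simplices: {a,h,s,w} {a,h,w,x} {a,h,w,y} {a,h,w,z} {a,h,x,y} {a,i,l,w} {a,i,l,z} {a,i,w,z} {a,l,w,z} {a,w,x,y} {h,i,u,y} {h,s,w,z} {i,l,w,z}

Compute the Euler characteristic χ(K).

χ(K)=0

n_0=10 n_1=40 n_2=43 n_3=13
χ=+10−40+43−13=0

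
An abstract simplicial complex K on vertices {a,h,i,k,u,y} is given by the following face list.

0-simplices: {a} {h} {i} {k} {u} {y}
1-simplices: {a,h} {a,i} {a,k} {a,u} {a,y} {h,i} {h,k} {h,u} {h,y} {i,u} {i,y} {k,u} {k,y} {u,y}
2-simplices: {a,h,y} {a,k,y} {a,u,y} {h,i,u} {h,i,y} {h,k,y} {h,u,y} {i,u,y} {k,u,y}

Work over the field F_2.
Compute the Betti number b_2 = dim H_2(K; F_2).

b_2=1

n_0=6 n_1=14 n_2=9  [Z2]
∂1: piv[ah,ai,ak,au,ay] rk=5  ker:hi,hk,hu,hy,iu,iy,ku,ky,uy
∂2: piv[ahy,aky,auy,hiu,hiy,hky,huy,kuy] rk=8  ker:iuy
b_2=(9−8)−0=1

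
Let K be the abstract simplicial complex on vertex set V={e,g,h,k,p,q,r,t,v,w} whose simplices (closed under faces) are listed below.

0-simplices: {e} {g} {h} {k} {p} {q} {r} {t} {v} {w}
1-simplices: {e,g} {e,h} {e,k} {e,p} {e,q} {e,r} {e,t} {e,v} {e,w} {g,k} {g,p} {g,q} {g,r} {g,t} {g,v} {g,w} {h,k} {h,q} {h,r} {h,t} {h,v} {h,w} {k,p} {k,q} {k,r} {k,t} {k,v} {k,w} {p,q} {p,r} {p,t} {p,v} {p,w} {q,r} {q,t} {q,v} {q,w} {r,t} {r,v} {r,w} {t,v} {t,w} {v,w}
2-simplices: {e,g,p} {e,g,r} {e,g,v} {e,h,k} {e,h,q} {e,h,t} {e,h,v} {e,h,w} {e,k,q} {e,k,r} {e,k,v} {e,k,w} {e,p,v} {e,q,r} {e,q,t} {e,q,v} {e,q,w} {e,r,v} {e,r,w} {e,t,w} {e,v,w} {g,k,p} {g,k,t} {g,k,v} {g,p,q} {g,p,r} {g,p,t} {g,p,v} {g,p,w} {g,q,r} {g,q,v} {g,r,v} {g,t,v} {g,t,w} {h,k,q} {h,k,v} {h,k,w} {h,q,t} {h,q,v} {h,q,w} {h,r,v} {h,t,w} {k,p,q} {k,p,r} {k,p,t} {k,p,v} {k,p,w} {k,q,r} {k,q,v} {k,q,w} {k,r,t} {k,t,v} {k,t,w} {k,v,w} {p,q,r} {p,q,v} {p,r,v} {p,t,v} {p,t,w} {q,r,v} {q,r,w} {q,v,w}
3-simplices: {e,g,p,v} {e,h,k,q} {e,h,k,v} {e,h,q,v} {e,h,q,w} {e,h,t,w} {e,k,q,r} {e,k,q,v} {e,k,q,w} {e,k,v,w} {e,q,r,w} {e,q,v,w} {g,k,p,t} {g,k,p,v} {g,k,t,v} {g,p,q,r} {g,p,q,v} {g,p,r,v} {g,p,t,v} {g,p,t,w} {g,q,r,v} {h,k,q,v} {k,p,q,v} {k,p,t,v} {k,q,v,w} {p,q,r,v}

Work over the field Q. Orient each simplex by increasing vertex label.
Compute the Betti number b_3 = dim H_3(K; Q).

n_0=10 n_1=43 n_2=62 n_3=26  [Q]
∂1: piv[eg,eh,ek,ep,eq,er,et,ev,ew] rk=9  ker:gk,gp,gq,gr,gt,gv,gw,hk,hq,hr,ht,hv,hw,kp,kq,kr,kt,kv,kw,pq,pr,pt,pv,pw,qr,qt,qv,qw,rt,rv,rw,tv,tw,vw
∂2: piv[egp,egr,egv,ehk,ehq,eht,ehv,ehw,ekq,ekr,ekv,ekw,epv,eqr,eqt,eqv,eqw,erv,erw,etw,evw,gkp,gkt,gkv,gpq,gpr,gpt,gpw,gqr,gtv,gtw,hrv,kpw,krt] rk=34  ker:gpv,gqv,grv,hkq,hkv,hkw,hqt,hqv,hqw,htw,kpq,kpr,kpt,kpv,kqr,kqv,kqw,ktv,ktw,kvw,pqr,pqv,prv,ptv,ptw,qrv,qrw,qvw
∂3: piv[egpv,ehkq,ehkv,ehqv,ehqw,ehtw,ekqr,ekqv,ekqw,ekvw,eqrw,eqvw,gkpt,gkpv,gktv,gpqr,gpqv,gprv,gptv,gptw,gqrv,kpqv] rk=22  ker:hkqv,kptv,kqvw,pqrv
b_3=(26−22)−0=4

b_3=4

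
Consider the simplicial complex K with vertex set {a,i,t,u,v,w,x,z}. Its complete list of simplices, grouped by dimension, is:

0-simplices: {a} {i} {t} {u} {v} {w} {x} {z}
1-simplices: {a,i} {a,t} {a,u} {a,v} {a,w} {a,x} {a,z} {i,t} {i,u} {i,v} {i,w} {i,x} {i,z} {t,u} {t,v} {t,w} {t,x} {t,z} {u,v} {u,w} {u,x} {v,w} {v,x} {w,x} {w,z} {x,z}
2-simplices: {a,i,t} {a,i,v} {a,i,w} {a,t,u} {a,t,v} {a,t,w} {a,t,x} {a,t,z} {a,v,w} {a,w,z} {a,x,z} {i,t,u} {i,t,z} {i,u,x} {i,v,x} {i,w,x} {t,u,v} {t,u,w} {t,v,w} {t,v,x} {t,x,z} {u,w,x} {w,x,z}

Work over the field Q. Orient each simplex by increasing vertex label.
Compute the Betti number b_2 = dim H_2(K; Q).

b_2=4

n_0=8 n_1=26 n_2=23  [Q]
∂1: piv[ai,at,au,av,aw,ax,az] rk=7  ker:it,iu,iv,iw,ix,iz,tu,tv,tw,tx,tz,uv,uw,ux,vw,vx,wx,wz,xz
∂2: piv[ait,aiv,aiw,atu,atv,atw,atx,atz,avw,awz,axz,itu,itz,iux,ivx,iwx,tuv,tuw,tvx] rk=19  ker:tvw,txz,uwx,wxz
b_2=(23−19)−0=4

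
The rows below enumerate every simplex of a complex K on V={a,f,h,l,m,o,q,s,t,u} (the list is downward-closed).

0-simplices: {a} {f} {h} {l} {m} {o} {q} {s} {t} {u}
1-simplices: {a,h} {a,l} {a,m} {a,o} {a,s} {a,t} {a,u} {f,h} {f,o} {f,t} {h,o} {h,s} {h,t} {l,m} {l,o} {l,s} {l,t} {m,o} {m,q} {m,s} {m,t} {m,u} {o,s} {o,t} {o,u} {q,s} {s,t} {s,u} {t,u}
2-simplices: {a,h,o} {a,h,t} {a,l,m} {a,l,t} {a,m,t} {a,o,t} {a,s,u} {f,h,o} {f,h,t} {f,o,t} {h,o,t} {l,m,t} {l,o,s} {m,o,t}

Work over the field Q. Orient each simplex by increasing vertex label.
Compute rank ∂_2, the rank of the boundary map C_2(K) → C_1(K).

n_0=10 n_1=29 n_2=14  [Q]
∂1: piv[ah,al,am,ao,as,at,au,fh,mq] rk=9  ker:fo,ft,ho,hs,ht,lm,lo,ls,lt,mo,ms,mt,mu,os,ot,ou,qs,st,su,tu
∂2: piv[aho,aht,alm,alt,amt,aot,asu,fho,fht,los,mot] rk=11  ker:fot,hot,lmt
rk∂_2=11

rank∂_2=11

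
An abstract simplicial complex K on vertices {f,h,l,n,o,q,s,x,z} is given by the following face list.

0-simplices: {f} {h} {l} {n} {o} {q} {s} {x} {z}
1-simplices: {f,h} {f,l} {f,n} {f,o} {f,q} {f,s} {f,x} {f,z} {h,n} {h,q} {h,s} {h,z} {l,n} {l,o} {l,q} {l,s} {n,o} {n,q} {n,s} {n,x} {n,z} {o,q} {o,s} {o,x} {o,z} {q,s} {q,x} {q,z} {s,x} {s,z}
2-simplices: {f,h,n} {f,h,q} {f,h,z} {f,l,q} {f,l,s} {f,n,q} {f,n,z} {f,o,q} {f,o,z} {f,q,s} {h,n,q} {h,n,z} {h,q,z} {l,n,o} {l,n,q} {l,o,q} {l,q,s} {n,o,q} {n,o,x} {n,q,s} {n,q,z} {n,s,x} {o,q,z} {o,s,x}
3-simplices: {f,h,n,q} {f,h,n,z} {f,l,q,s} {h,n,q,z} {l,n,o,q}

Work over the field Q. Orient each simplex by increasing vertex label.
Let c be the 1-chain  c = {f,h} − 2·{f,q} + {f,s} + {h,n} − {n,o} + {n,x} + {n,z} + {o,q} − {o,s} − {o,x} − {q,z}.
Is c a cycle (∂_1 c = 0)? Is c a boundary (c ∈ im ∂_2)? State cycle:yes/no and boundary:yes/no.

n_0=9 n_1=30 n_2=24 n_3=5  [Q]
∂1: piv[fh,fl,fn,fo,fq,fs,fx,fz] rk=8  ker:hn,hq,hs,hz,ln,lo,lq,ls,no,nq,ns,nx,nz,oq,os,ox,oz,qs,qx,qz,sx,sz
∂2: piv[fhn,fhq,fhz,flq,fls,fnq,fnz,foq,foz,fqs,hqz,lno,lnq,loq,nox,nqs,nsx,osx] rk=18  ker:hnq,hnz,lqs,noq,nqz,oqz
∂3: piv[fhnq,fhnz,flqs,hnqz,lnoq] rk=5
∂1c = 0
c vs im∂2: reduces to 0 ⇒ boundary

cycle:yes boundary:yes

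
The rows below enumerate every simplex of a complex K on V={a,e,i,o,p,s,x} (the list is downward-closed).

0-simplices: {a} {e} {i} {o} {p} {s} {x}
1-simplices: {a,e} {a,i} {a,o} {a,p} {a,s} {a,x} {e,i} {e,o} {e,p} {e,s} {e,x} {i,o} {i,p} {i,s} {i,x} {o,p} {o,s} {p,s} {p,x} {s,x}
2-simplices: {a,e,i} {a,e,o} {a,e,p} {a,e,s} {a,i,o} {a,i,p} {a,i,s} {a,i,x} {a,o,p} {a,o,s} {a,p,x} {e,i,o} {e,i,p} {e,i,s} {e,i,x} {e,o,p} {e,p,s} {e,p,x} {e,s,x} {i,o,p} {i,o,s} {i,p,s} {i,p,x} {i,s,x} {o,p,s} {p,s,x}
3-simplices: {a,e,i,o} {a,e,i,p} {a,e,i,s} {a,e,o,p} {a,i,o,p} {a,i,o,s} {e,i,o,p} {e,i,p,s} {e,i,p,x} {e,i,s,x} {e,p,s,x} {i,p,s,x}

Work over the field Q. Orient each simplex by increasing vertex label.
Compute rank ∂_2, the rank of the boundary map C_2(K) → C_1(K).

rank∂_2=14

n_0=7 n_1=20 n_2=26 n_3=12  [Q]
∂1: piv[ae,ai,ao,ap,as,ax] rk=6  ker:ei,eo,ep,es,ex,io,ip,is,ix,op,os,ps,px,sx
∂2: piv[aei,aeo,aep,aes,aio,aip,ais,aix,aop,aos,apx,eix,eps,esx] rk=14  ker:eio,eip,eis,eop,epx,iop,ios,ips,ipx,isx,ops,psx
∂3: piv[aeio,aeip,aeis,aeop,aiop,aios,eips,eipx,eisx,epsx] rk=10  ker:eiop,ipsx
rk∂_2=14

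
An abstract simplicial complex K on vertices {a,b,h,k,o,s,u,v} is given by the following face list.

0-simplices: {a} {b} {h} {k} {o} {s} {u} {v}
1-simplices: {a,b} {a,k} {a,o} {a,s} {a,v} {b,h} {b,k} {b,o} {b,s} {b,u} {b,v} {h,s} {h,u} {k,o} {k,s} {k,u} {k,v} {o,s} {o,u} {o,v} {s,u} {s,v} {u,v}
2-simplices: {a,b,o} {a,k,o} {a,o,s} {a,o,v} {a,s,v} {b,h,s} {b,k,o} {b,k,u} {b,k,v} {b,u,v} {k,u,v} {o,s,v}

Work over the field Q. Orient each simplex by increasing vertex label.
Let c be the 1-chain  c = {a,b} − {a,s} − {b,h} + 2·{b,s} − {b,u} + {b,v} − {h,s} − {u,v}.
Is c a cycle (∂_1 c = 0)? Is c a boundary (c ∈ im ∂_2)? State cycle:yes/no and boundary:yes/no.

cycle:yes boundary:no

n_0=8 n_1=23 n_2=12  [Q]
∂1: piv[ab,ak,ao,as,av,bh,bu] rk=7  ker:bk,bo,bs,bv,hs,hu,ko,ks,ku,kv,os,ou,ov,su,sv,uv
∂2: piv[abo,ako,aos,aov,asv,bhs,bko,bku,bkv,buv] rk=10  ker:kuv,osv
∂1c = 0
c vs im∂2: residual ≠ 0 ⇒ not boundary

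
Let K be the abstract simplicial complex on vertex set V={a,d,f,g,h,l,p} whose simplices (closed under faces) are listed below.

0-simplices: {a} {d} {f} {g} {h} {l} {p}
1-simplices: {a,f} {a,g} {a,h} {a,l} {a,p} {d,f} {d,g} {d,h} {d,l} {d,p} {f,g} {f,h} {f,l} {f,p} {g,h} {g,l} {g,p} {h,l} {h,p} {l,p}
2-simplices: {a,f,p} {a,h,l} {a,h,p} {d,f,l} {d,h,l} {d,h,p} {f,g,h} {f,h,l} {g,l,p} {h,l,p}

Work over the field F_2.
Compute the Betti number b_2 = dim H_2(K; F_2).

b_2=0

n_0=7 n_1=20 n_2=10  [Z2]
∂1: piv[af,ag,ah,al,ap,df] rk=6  ker:dg,dh,dl,dp,fg,fh,fl,fp,gh,gl,gp,hl,hp,lp
∂2: piv[afp,ahl,ahp,dfl,dhl,dhp,fgh,fhl,glp,hlp] rk=10
b_2=(10−10)−0=0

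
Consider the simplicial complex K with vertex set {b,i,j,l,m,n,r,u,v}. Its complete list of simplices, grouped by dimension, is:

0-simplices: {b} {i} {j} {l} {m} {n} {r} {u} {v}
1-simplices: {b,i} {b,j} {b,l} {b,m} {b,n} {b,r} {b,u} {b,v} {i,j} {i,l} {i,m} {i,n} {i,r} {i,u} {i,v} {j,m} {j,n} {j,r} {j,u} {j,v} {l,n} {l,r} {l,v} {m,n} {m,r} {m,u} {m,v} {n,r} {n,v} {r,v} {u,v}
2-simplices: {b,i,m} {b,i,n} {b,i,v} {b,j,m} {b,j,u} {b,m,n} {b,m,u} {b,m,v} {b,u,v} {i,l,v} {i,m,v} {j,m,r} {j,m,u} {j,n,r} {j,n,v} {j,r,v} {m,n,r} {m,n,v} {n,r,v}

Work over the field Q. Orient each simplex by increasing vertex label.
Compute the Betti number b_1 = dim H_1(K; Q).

b_1=7

n_0=9 n_1=31 n_2=19  [Q]
∂1: piv[bi,bj,bl,bm,bn,br,bu,bv] rk=8  ker:ij,il,im,in,ir,iu,iv,jm,jn,jr,ju,jv,ln,lr,lv,mn,mr,mu,mv,nr,nv,rv,uv
∂2: piv[bim,bin,biv,bjm,bju,bmn,bmu,bmv,buv,ilv,jmr,jnr,jnv,jrv,mnr,mnv] rk=16  ker:imv,jmu,nrv
b_1=(31−8)−16=7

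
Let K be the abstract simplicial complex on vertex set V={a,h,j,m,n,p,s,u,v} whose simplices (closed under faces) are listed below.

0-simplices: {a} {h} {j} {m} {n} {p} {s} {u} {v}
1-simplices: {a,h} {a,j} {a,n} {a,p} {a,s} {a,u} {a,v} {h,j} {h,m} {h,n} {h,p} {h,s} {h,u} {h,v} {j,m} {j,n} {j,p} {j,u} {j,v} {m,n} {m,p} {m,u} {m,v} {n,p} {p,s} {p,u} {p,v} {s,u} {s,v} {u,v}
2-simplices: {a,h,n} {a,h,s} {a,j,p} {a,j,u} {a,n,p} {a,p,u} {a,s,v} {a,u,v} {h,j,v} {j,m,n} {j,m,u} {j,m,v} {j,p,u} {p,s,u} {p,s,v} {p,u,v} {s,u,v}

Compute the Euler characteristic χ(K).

n_0=9 n_1=30 n_2=17
χ=+9−30+17=-4

χ(K)=-4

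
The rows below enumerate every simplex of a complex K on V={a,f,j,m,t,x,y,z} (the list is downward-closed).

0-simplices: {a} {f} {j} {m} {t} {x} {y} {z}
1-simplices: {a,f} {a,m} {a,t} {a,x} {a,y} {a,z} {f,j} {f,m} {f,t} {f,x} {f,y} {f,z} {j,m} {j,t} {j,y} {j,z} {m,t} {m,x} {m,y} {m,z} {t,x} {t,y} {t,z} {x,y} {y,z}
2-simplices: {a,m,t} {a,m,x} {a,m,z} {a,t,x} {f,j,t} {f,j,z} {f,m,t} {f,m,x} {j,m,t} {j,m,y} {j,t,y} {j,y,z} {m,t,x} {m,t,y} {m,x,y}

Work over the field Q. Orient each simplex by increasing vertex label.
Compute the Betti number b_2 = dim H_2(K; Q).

n_0=8 n_1=25 n_2=15  [Q]
∂1: piv[af,am,at,ax,ay,az,fj] rk=7  ker:fm,ft,fx,fy,fz,jm,jt,jy,jz,mt,mx,my,mz,tx,ty,tz,xy,yz
∂2: piv[amt,amx,amz,atx,fjt,fjz,fmt,fmx,jmt,jmy,jty,jyz,mxy] rk=13  ker:mtx,mty
b_2=(15−13)−0=2

b_2=2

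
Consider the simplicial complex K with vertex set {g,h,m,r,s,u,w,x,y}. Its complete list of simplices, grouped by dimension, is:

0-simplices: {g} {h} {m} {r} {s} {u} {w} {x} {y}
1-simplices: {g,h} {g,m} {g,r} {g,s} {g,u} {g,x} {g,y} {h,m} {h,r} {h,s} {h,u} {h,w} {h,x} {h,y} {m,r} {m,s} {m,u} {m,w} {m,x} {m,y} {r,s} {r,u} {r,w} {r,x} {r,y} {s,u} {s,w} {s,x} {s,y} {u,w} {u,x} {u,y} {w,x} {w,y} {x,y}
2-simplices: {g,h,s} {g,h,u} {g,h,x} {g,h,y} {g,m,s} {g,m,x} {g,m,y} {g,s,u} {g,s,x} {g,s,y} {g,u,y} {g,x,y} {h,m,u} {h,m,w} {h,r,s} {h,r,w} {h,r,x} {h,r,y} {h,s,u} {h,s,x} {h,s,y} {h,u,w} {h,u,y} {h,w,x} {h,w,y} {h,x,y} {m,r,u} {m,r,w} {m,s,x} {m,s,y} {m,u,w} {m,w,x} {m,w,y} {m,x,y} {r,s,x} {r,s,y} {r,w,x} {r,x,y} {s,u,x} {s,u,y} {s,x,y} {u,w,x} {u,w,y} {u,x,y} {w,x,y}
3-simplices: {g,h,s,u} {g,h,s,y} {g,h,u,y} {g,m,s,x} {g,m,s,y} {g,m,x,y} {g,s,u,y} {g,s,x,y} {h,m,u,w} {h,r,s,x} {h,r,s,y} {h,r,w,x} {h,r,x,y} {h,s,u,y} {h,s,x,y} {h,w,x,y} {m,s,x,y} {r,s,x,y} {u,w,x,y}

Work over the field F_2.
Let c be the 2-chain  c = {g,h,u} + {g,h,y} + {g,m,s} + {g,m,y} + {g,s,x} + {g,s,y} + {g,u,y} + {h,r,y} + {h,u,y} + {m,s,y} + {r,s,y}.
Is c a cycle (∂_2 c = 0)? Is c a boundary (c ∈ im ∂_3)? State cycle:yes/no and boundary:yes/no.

cycle:no boundary:no

n_0=9 n_1=35 n_2=45 n_3=19  [Z2]
∂1: piv[gh,gm,gr,gs,gu,gx,gy,hw] rk=8  ker:hm,hr,hs,hu,hx,hy,mr,ms,mu,mw,mx,my,rs,ru,rw,rx,ry,su,sw,sx,sy,uw,ux,uy,wx,wy,xy
∂2: piv[ghs,ghu,ghx,ghy,gms,gmx,gmy,gsu,gsx,gsy,guy,gxy,hmu,hmw,hrs,hrw,hrx,hry,huw,hwx,hwy,mru,mrw,mwx,sux] rk=25  ker:hsu,hsx,hsy,huy,hxy,msx,msy,muw,mwy,mxy,rsx,rsy,rwx,rxy,suy,sxy,uwx,uwy,uxy,wxy
∂3: piv[ghsu,ghsy,ghuy,gmsx,gmsy,gmxy,gsuy,gsxy,hmuw,hrsx,hrsy,hrwx,hrxy,hsxy,hwxy,uwxy] rk=16  ker:hsuy,msxy,rsxy
∂2c = {g,s} + {g,x} + {h,r} + {h,y} + {r,s} + {s,x} + {s,y}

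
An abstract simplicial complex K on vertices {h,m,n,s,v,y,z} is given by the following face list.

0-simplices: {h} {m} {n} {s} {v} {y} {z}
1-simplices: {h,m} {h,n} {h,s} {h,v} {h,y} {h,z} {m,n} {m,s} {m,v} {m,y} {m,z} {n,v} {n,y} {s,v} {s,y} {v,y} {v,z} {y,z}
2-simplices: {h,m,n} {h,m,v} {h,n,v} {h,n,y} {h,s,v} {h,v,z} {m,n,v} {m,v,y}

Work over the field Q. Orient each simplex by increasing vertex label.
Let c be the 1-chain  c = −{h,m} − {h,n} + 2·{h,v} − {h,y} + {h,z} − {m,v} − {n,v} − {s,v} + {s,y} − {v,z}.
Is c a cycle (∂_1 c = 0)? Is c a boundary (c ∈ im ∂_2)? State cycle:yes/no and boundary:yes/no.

n_0=7 n_1=18 n_2=8  [Q]
∂1: piv[hm,hn,hs,hv,hy,hz] rk=6  ker:mn,ms,mv,my,mz,nv,ny,sv,sy,vy,vz,yz
∂2: piv[hmn,hmv,hnv,hny,hsv,hvz,mvy] rk=7  ker:mnv
∂1c = 0
c vs im∂2: residual ≠ 0 ⇒ not boundary

cycle:yes boundary:no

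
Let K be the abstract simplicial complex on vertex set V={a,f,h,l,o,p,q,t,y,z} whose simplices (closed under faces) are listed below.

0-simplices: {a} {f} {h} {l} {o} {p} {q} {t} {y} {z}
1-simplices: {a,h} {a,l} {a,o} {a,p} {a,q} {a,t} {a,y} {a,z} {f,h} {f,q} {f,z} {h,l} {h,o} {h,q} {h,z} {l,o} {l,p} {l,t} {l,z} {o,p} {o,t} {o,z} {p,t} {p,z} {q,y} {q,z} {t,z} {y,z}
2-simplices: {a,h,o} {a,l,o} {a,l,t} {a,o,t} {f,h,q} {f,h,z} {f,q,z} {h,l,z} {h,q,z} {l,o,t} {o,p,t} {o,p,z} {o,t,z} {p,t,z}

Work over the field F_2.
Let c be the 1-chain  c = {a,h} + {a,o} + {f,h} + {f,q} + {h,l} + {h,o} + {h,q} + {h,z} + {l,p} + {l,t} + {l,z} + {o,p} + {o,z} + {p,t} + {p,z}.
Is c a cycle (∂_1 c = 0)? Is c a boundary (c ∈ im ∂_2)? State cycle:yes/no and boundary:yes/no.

cycle:yes boundary:no

n_0=10 n_1=28 n_2=14  [Z2]
∂1: piv[ah,al,ao,ap,aq,at,ay,az,fh] rk=9  ker:fq,fz,hl,ho,hq,hz,lo,lp,lt,lz,op,ot,oz,pt,pz,qy,qz,tz,yz
∂2: piv[aho,alo,alt,aot,fhq,fhz,fqz,hlz,opt,opz,otz] rk=11  ker:hqz,lot,ptz
∂1c = 0
c vs im∂2: residual ≠ 0 ⇒ not boundary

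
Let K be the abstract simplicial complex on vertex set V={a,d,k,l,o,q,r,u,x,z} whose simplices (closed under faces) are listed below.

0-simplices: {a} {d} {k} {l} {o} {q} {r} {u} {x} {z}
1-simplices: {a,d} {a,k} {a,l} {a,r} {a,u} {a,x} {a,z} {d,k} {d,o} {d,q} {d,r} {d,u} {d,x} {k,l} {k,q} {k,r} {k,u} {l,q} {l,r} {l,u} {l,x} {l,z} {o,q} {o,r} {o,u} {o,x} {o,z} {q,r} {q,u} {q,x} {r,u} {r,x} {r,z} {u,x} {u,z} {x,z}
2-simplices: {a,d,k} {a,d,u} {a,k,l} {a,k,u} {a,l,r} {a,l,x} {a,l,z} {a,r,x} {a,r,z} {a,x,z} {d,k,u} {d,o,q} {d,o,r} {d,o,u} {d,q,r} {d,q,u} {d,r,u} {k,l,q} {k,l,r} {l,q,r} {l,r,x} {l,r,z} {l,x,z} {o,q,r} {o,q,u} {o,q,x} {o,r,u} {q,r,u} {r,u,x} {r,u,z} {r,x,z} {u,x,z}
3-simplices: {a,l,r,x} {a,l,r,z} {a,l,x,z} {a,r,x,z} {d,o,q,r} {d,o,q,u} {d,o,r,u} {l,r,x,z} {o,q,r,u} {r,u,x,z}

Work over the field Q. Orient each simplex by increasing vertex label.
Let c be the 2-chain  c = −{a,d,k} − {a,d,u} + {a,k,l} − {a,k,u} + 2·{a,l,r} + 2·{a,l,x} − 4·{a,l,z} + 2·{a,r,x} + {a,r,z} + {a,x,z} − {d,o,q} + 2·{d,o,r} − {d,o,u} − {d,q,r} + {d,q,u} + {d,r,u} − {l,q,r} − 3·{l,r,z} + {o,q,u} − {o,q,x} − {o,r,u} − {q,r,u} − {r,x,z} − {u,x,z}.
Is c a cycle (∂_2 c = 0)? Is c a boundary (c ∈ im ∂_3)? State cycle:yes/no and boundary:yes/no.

cycle:no boundary:no

n_0=10 n_1=36 n_2=32 n_3=10  [Q]
∂1: piv[ad,ak,al,ar,au,ax,az,do,dq] rk=9  ker:dk,dr,du,dx,kl,kq,kr,ku,lq,lr,lu,lx,lz,oq,or,ou,ox,oz,qr,qu,qx,ru,rx,rz,ux,uz,xz
∂2: piv[adk,adu,akl,aku,alr,alx,alz,arx,arz,axz,doq,dor,dou,dqr,dqu,dru,klq,klr,lqr,oqx,rux,ruz] rk=22  ker:dku,lrx,lrz,lxz,oqr,oqu,oru,qru,rxz,uxz
∂3: piv[alrx,alrz,alxz,arxz,doqr,doqu,doru,oqru,ruxz] rk=9  ker:lrxz
∂2c = −2·{a,d} + {a,k} − {a,l} + {a,r} + 2·{a,u} − 3·{a,x} + 2·{a,z} − {d,k} + {d,q} − 2·{d,u} + {k,l} − {k,u} − {l,q} + 2·{l,x} − {l,z} − {o,q} + {o,r} − {o,u} + {o,x} − 3·{q,r} + 3·{q,u} − {q,x} − {r,u} + {r,x} − {r,z} − {u,x} + {u,z} − {x,z}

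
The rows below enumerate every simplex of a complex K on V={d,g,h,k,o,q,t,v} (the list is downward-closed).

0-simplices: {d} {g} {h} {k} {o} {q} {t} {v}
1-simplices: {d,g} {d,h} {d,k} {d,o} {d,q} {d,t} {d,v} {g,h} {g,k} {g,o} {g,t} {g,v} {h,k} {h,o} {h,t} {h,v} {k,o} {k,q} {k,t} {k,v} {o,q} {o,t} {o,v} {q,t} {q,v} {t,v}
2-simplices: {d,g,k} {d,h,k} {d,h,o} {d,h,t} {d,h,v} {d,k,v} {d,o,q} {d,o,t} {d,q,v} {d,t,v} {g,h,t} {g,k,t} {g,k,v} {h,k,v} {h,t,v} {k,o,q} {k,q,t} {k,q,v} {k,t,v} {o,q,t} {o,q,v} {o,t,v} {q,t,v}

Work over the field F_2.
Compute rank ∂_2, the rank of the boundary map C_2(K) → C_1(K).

rank∂_2=18

n_0=8 n_1=26 n_2=23  [Z2]
∂1: piv[dg,dh,dk,do,dq,dt,dv] rk=7  ker:gh,gk,go,gt,gv,hk,ho,ht,hv,ko,kq,kt,kv,oq,ot,ov,qt,qv,tv
∂2: piv[dgk,dhk,dho,dht,dhv,dkv,doq,dot,dqv,dtv,ght,gkt,gkv,koq,kqt,kqv,ktv,oqv] rk=18  ker:hkv,htv,oqt,otv,qtv
rk∂_2=18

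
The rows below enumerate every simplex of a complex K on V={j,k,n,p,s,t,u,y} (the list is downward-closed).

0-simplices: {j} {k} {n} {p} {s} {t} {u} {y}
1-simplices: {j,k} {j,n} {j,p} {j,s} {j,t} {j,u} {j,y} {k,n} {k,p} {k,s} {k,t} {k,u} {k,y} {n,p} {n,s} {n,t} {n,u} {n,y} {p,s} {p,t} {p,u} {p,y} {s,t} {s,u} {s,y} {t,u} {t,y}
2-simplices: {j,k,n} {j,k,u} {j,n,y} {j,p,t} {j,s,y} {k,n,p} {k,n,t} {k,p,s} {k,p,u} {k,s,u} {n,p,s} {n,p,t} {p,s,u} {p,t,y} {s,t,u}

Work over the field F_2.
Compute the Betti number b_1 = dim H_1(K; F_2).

n_0=8 n_1=27 n_2=15  [Z2]
∂1: piv[jk,jn,jp,js,jt,ju,jy] rk=7  ker:kn,kp,ks,kt,ku,ky,np,ns,nt,nu,ny,ps,pt,pu,py,st,su,sy,tu,ty
∂2: piv[jkn,jku,jny,jpt,jsy,knp,knt,kps,kpu,ksu,nps,npt,pty,stu] rk=14  ker:psu
b_1=(27−7)−14=6

b_1=6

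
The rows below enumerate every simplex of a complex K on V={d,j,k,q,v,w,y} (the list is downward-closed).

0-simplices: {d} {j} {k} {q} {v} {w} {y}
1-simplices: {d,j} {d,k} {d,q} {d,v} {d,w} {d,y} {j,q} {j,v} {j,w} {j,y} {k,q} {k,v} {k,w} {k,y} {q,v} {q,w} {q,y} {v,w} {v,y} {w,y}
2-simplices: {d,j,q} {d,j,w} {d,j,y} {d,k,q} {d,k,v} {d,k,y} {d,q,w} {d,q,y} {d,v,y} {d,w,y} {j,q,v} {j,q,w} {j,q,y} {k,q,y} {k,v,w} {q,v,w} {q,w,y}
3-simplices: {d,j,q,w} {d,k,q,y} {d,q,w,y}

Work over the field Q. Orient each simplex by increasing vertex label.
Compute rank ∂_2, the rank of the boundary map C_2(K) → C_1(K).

rank∂_2=13

n_0=7 n_1=20 n_2=17 n_3=3  [Q]
∂1: piv[dj,dk,dq,dv,dw,dy] rk=6  ker:jq,jv,jw,jy,kq,kv,kw,ky,qv,qw,qy,vw,vy,wy
∂2: piv[djq,djw,djy,dkq,dkv,dky,dqw,dqy,dvy,dwy,jqv,kvw,qvw] rk=13  ker:jqw,jqy,kqy,qwy
∂3: piv[djqw,dkqy,dqwy] rk=3
rk∂_2=13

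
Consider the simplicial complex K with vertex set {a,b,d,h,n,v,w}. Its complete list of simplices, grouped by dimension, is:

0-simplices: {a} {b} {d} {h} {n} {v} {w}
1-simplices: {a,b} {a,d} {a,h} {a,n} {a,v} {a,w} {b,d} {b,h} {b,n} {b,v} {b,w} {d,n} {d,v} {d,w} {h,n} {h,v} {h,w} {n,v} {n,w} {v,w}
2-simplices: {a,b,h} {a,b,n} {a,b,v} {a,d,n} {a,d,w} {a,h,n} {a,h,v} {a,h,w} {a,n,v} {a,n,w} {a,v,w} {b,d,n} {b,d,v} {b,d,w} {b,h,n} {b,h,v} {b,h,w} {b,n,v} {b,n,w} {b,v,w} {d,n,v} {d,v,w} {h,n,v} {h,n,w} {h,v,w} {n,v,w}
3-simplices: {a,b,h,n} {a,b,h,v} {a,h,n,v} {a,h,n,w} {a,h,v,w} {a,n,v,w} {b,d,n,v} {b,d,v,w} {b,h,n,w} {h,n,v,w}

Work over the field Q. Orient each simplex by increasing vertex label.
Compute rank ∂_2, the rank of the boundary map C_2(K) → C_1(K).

rank∂_2=14

n_0=7 n_1=20 n_2=26 n_3=10  [Q]
∂1: piv[ab,ad,ah,an,av,aw] rk=6  ker:bd,bh,bn,bv,bw,dn,dv,dw,hn,hv,hw,nv,nw,vw
∂2: piv[abh,abn,abv,adn,adw,ahn,ahv,ahw,anv,anw,avw,bdn,bdv,bdw] rk=14  ker:bhn,bhv,bhw,bnv,bnw,bvw,dnv,dvw,hnv,hnw,hvw,nvw
∂3: piv[abhn,abhv,ahnv,ahnw,ahvw,anvw,bdnv,bdvw,bhnw] rk=9  ker:hnvw
rk∂_2=14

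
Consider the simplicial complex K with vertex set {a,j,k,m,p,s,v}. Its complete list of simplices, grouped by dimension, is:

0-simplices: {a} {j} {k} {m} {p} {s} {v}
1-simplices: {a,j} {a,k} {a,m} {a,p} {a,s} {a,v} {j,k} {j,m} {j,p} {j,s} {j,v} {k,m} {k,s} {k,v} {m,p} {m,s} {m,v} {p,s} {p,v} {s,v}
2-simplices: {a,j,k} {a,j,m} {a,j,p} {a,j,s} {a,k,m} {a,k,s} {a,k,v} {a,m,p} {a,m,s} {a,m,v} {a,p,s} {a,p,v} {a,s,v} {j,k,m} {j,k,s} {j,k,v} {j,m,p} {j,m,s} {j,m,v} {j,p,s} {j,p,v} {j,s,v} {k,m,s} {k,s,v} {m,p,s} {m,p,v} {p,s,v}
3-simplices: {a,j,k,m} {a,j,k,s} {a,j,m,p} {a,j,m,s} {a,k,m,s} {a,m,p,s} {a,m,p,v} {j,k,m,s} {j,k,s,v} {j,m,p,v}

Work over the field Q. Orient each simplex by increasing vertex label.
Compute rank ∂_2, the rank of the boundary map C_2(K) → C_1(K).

rank∂_2=14

n_0=7 n_1=20 n_2=27 n_3=10  [Q]
∂1: piv[aj,ak,am,ap,as,av] rk=6  ker:jk,jm,jp,js,jv,km,ks,kv,mp,ms,mv,ps,pv,sv
∂2: piv[ajk,ajm,ajp,ajs,akm,aks,akv,amp,ams,amv,aps,apv,asv,jkv] rk=14  ker:jkm,jks,jmp,jms,jmv,jps,jpv,jsv,kms,ksv,mps,mpv,psv
∂3: piv[ajkm,ajks,ajmp,ajms,akms,amps,ampv,jksv,jmpv] rk=9  ker:jkms
rk∂_2=14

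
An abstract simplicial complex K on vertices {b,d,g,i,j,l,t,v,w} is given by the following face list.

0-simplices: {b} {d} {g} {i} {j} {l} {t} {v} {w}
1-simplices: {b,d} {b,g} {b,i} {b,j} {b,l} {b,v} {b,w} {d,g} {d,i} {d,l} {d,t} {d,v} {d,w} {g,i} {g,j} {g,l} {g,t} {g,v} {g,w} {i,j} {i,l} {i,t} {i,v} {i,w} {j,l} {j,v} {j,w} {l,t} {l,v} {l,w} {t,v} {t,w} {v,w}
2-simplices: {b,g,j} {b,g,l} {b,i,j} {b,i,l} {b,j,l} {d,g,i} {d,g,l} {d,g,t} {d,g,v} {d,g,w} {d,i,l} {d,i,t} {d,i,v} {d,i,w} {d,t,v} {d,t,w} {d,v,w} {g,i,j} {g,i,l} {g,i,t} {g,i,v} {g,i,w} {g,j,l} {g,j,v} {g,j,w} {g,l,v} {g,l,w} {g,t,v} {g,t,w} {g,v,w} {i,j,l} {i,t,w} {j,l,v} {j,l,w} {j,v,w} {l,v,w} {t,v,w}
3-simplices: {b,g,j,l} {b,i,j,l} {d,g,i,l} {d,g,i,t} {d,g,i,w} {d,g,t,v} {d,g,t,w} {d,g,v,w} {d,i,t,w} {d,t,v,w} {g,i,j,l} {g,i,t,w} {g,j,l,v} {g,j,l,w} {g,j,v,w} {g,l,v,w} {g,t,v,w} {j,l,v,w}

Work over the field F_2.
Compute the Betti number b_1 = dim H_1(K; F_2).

b_1=4

n_0=9 n_1=33 n_2=37 n_3=18  [Z2]
∂1: piv[bd,bg,bi,bj,bl,bv,bw,dt] rk=8  ker:dg,di,dl,dv,dw,gi,gj,gl,gt,gv,gw,ij,il,it,iv,iw,jl,jv,jw,lt,lv,lw,tv,tw,vw
∂2: piv[bgj,bgl,bij,bil,bjl,dgi,dgl,dgt,dgv,dgw,dil,dit,div,diw,dtv,dtw,dvw,gjv,gjw,glv,glw] rk=21  ker:gij,gil,git,giv,giw,gjl,gtv,gtw,gvw,ijl,itw,jlv,jlw,jvw,lvw,tvw
∂3: piv[bgjl,bijl,dgil,dgit,dgiw,dgtv,dgtw,dgvw,ditw,dtvw,gijl,gjlv,gjlw,gjvw,glvw] rk=15  ker:gitw,gtvw,jlvw
b_1=(33−8)−21=4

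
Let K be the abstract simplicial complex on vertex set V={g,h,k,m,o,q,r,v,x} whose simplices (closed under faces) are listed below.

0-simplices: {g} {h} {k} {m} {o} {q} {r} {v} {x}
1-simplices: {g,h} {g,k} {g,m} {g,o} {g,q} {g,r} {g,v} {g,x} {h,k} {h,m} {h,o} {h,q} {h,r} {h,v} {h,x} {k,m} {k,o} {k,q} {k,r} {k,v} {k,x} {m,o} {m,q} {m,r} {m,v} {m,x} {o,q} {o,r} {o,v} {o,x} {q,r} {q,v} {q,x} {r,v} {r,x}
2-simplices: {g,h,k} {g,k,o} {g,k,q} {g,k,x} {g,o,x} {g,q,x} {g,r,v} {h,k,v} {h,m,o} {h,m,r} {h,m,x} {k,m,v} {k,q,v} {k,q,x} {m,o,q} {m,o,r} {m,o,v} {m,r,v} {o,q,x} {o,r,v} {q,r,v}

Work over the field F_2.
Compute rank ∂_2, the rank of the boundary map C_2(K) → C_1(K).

n_0=9 n_1=35 n_2=21  [Z2]
∂1: piv[gh,gk,gm,go,gq,gr,gv,gx] rk=8  ker:hk,hm,ho,hq,hr,hv,hx,km,ko,kq,kr,kv,kx,mo,mq,mr,mv,mx,oq,or,ov,ox,qr,qv,qx,rv,rx
∂2: piv[ghk,gko,gkq,gkx,gox,gqx,grv,hkv,hmo,hmr,hmx,kmv,kqv,moq,mor,mov,mrv,oqx,qrv] rk=19  ker:kqx,orv
rk∂_2=19

rank∂_2=19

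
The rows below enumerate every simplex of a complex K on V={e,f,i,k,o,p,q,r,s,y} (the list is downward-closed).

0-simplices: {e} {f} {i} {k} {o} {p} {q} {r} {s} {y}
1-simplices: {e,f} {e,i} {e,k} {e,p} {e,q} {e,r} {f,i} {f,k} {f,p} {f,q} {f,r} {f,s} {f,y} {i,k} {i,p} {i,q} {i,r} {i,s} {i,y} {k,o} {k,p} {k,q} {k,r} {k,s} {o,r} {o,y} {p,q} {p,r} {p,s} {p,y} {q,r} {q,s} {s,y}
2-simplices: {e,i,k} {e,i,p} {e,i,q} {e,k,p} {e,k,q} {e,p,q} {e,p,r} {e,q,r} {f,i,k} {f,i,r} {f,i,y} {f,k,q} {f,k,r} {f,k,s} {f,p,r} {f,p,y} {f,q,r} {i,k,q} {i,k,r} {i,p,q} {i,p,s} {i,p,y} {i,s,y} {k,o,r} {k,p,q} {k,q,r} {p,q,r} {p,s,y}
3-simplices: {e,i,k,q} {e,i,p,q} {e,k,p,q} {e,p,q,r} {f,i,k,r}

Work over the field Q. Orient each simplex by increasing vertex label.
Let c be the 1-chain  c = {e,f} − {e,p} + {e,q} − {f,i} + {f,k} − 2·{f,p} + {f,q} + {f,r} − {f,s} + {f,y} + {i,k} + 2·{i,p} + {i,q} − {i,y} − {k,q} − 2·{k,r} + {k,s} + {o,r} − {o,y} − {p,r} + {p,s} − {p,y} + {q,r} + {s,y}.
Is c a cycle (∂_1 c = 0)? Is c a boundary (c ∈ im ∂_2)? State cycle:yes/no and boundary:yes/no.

n_0=10 n_1=33 n_2=28 n_3=5  [Q]
∂1: piv[ef,ei,ek,ep,eq,er,fs,fy,ko] rk=9  ker:fi,fk,fp,fq,fr,ik,ip,iq,ir,is,iy,kp,kq,kr,ks,or,oy,pq,pr,ps,py,qr,qs,sy
∂2: piv[eik,eip,eiq,ekp,ekq,epq,epr,eqr,fik,fir,fiy,fkq,fkr,fks,fpr,fpy,fqr,ips,isy,kor] rk=20  ker:ikq,ikr,ipq,ipy,kpq,kqr,pqr,psy
∂3: piv[eikq,eipq,ekpq,epqr,fikr] rk=5
∂1c = −{e} + {f} − 4·{i} + 4·{k} + {q} − {y}

cycle:no boundary:no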